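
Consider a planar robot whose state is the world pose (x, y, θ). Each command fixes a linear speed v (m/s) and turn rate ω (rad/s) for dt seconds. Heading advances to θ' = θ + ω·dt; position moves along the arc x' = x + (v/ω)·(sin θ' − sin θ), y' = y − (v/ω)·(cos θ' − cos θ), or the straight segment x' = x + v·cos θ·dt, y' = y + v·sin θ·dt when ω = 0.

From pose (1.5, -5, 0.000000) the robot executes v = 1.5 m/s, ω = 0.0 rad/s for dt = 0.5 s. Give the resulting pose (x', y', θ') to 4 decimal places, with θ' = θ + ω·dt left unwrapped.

(2.2500, -5.0000, 0.0000)

θ' = 0.0000 + 0.0·0.5 = 0.0000
ω = 0 → straight: x' = 1.5 + 1.5·cos(0.0000)·0.5 = 2.2500
y' = -5 + 1.5·sin(0.0000)·0.5 = -5.0000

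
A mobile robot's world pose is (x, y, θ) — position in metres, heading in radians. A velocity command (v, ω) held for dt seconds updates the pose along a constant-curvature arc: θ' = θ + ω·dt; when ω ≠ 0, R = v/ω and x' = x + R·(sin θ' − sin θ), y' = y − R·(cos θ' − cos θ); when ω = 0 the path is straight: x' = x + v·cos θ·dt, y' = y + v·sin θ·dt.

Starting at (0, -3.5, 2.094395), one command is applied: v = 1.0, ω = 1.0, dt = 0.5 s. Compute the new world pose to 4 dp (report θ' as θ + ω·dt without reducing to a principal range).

(-0.3457, -3.1460, 2.5944)

θ' = 2.0944 + 1.0·0.5 = 2.5944
R = v/ω = 1.0/1.0 = 1.0000
x' = 0 + 1.0000·(sin 2.5944 − sin 2.0944) = -0.3457
y' = -3.5 − 1.0000·(cos 2.5944 − cos 2.0944) = -3.1460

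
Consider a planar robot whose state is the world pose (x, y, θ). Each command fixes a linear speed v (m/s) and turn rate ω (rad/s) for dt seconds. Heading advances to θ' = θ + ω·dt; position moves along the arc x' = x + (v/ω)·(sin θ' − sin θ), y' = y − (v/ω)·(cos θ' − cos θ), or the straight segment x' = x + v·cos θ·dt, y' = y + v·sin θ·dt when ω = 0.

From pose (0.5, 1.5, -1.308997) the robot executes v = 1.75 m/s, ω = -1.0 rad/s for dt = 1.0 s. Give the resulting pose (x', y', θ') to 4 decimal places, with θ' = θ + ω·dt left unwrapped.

θ' = -1.3090 + -1.0·1.0 = -2.3090
R = v/ω = 1.75/-1.0 = -1.7500
x' = 0.5 + -1.7500·(sin -2.3090 − sin -1.3090) = 0.1041
y' = 1.5 − -1.7500·(cos -2.3090 − cos -1.3090) = -0.1306

(0.1041, -0.1306, -2.3090)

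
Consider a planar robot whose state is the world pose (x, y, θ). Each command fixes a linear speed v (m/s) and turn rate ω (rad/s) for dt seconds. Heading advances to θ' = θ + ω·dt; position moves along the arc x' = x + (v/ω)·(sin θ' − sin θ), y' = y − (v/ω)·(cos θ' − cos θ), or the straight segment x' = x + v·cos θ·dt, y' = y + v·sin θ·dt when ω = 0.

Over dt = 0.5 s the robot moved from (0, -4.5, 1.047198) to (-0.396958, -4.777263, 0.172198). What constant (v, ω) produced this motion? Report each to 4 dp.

v = -1.0000, ω = -1.7500

Δθ = 0.172198 − 1.047198 = -0.875000
ω = Δθ/dt = -0.875000/0.5 = -1.7500
R = Δx/(sin θ' − sin θ) = 0.5714
v = R·ω = 0.5714·-1.7500 = -1.0000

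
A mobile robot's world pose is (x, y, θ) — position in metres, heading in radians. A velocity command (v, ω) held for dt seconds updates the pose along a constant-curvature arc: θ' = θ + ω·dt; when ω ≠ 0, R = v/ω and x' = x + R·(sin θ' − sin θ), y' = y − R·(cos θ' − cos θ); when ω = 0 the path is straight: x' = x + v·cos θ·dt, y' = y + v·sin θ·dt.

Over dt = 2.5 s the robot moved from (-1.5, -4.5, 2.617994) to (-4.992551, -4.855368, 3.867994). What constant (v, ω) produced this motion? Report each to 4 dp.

Δθ = 3.867994 − 2.617994 = 1.250000
ω = Δθ/dt = 1.250000/2.5 = 0.5000
R = Δx/(sin θ' − sin θ) = 3.0000
v = R·ω = 3.0000·0.5000 = 1.5000

v = 1.5000, ω = 0.5000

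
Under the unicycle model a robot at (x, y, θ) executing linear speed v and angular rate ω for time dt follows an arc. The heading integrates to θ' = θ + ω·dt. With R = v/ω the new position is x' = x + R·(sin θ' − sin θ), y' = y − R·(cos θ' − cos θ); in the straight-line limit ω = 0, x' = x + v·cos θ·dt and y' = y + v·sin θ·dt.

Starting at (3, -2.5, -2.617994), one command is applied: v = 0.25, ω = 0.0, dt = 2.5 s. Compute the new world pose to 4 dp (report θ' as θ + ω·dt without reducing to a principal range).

(2.4587, -2.8125, -2.6180)

θ' = -2.6180 + 0.0·2.5 = -2.6180
ω = 0 → straight: x' = 3 + 0.25·cos(-2.6180)·2.5 = 2.4587
y' = -2.5 + 0.25·sin(-2.6180)·2.5 = -2.8125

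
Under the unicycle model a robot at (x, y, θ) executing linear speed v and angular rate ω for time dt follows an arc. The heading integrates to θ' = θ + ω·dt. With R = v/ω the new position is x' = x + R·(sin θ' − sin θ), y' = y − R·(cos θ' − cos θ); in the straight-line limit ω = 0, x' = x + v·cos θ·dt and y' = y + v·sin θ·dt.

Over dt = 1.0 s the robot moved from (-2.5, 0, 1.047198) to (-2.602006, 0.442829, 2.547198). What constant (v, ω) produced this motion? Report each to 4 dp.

Δθ = 2.547198 − 1.047198 = 1.500000
ω = Δθ/dt = 1.500000/1.0 = 1.5000
R = −Δy/(cos θ' − cos θ) = 0.3333
v = R·ω = 0.3333·1.5000 = 0.5000

v = 0.5000, ω = 1.5000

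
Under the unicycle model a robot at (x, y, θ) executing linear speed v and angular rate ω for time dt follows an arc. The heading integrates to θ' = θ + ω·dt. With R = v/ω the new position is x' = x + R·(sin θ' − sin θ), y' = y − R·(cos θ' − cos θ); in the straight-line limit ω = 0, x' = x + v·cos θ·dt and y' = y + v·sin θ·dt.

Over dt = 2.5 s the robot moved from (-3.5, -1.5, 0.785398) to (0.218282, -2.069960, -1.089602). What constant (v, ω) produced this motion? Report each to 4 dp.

v = 1.7500, ω = -0.7500

Δθ = -1.089602 − 0.785398 = -1.875000
ω = Δθ/dt = -1.875000/2.5 = -0.7500
R = Δx/(sin θ' − sin θ) = -2.3333
v = R·ω = -2.3333·-0.7500 = 1.7500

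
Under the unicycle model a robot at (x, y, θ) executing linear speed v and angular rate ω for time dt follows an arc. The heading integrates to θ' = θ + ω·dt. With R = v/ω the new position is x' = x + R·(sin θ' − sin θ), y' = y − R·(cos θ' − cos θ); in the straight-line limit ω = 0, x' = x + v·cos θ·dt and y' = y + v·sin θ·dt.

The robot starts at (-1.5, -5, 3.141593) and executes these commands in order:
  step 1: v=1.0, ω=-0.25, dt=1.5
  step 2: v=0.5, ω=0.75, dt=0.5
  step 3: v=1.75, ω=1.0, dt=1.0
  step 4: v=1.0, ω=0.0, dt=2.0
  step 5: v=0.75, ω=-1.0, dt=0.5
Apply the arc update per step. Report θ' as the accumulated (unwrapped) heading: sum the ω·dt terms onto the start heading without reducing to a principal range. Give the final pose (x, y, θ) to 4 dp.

(-6.0340, -7.4161, 3.6416)

step 1: θ'=2.7666 (R=-4.0000) → pose (-2.9651, -4.7220, 2.7666)
step 2: θ'=3.1416 (R=0.6667) → pose (-3.2093, -4.6757, 3.1416)
step 3: θ'=4.1416 (R=1.7500) → pose (-4.6818, -5.4802, 4.1416)
step 4: θ'=4.1416 (straight) → pose (-5.7624, -7.1631, 4.1416)
step 5: θ'=3.6416 (R=-0.7500) → pose (-6.0340, -7.4161, 3.6416)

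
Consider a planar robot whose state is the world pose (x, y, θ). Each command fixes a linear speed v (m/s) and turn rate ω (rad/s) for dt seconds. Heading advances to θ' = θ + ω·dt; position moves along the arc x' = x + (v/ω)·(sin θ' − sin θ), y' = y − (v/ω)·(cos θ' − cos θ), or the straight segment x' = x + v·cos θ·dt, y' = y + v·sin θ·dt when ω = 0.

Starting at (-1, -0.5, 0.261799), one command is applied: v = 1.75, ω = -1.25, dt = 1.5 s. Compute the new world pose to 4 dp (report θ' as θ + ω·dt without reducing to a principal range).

(0.7611, -1.9116, -1.6132)

θ' = 0.2618 + -1.25·1.5 = -1.6132
R = v/ω = 1.75/-1.25 = -1.4000
x' = -1 + -1.4000·(sin -1.6132 − sin 0.2618) = 0.7611
y' = -0.5 − -1.4000·(cos -1.6132 − cos 0.2618) = -1.9116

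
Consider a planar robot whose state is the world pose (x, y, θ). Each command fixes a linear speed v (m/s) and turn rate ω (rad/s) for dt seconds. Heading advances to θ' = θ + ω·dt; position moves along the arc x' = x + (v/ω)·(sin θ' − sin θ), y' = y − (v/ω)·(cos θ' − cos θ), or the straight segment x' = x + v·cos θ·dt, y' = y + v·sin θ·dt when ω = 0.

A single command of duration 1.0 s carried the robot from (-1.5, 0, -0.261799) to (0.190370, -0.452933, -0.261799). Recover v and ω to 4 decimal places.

v = 1.7500, ω = 0.0000

Δθ = -0.261799 − -0.261799 = 0.000000
ω = Δθ/dt = 0.000000/1.0 = 0.0000
ω = 0 → v = (Δx·cos θ + Δy·sin θ)/dt = 1.7500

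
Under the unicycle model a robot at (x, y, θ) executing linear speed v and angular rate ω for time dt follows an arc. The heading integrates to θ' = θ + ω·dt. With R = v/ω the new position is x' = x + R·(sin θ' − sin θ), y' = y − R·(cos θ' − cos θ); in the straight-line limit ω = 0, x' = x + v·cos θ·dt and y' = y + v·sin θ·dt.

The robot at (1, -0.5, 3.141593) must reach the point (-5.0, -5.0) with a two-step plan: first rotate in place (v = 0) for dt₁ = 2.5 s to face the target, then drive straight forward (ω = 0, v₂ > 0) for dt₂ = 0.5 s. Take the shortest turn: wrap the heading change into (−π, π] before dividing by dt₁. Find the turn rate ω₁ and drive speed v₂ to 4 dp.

heading to target = atan2(-5−-0.5, -5−1) = -2.4981
Δθ = wrap(-2.4981 − 3.1416) = 0.6435; ω₁ = Δθ/dt₁ = 0.2574
distance = √((-5−1)² + (-5−-0.5)²) = 7.5000; v₂ = distance/dt₂ = 15.0000

ω₁ = 0.2574, v₂ = 15.0000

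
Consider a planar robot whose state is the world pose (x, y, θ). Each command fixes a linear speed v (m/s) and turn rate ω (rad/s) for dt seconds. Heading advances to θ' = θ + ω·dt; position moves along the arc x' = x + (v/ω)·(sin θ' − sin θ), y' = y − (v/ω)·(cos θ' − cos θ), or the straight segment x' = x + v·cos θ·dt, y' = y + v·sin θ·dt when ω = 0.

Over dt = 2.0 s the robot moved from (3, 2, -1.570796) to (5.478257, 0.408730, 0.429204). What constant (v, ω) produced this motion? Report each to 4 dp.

v = 1.7500, ω = 1.0000

Δθ = 0.429204 − -1.570796 = 2.000000
ω = Δθ/dt = 2.000000/2.0 = 1.0000
R = Δx/(sin θ' − sin θ) = 1.7500
v = R·ω = 1.7500·1.0000 = 1.7500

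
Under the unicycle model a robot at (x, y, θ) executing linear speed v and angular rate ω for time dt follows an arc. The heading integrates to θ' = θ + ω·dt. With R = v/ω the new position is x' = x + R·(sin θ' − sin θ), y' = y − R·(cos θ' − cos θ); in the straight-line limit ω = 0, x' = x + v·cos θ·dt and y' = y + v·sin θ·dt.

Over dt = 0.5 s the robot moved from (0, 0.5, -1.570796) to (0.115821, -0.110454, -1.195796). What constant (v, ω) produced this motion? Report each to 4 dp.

v = 1.2500, ω = 0.7500

Δθ = -1.195796 − -1.570796 = 0.375000
ω = Δθ/dt = 0.375000/0.5 = 0.7500
R = −Δy/(cos θ' − cos θ) = 1.6667
v = R·ω = 1.6667·0.7500 = 1.2500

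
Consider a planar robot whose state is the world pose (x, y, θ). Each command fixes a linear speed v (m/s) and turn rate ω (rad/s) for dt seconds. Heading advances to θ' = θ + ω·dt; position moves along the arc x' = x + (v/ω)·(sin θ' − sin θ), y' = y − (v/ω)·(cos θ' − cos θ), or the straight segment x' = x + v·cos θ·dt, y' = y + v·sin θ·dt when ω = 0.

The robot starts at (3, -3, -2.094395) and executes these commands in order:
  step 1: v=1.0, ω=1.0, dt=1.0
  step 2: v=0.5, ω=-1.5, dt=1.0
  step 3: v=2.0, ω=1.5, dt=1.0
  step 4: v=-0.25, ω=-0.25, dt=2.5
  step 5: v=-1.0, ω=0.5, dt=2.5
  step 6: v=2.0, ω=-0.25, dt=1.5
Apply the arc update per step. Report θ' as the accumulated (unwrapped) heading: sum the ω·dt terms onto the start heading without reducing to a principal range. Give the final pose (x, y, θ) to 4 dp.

step 1: θ'=-1.0944 (R=1.0000) → pose (2.9774, -3.9586, -1.0944)
step 2: θ'=-2.5944 (R=-0.3333) → pose (2.8546, -4.3961, -2.5944)
step 3: θ'=-1.0944 (R=1.3333) → pose (2.3634, -6.1462, -1.0944)
step 4: θ'=-1.7194 (R=1.0000) → pose (2.2631, -5.5396, -1.7194)
step 5: θ'=-0.4694 (R=-2.0000) → pose (1.1899, -3.4598, -0.4694)
step 6: θ'=-0.8444 (R=-8.0000) → pose (3.5516, -5.2810, -0.8444)

(3.5516, -5.2810, -0.8444)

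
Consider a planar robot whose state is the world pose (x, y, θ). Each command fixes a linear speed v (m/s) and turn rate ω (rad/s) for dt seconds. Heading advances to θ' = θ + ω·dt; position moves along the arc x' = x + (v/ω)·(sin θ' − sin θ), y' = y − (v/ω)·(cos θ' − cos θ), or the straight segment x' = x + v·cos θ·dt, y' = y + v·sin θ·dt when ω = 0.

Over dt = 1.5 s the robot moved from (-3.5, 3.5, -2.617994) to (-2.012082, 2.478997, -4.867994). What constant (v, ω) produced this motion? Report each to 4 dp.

v = -1.5000, ω = -1.5000

Δθ = -4.867994 − -2.617994 = -2.250000
ω = Δθ/dt = -2.250000/1.5 = -1.5000
R = Δx/(sin θ' − sin θ) = 1.0000
v = R·ω = 1.0000·-1.5000 = -1.5000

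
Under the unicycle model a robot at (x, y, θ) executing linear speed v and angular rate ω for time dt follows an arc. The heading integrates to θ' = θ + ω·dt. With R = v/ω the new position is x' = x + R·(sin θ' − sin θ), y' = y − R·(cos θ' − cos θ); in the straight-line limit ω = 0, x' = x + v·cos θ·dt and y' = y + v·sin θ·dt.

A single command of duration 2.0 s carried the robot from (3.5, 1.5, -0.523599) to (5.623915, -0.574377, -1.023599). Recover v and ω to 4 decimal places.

Δθ = -1.023599 − -0.523599 = -0.500000
ω = Δθ/dt = -0.500000/2.0 = -0.2500
R = Δx/(sin θ' − sin θ) = -6.0000
v = R·ω = -6.0000·-0.2500 = 1.5000

v = 1.5000, ω = -0.2500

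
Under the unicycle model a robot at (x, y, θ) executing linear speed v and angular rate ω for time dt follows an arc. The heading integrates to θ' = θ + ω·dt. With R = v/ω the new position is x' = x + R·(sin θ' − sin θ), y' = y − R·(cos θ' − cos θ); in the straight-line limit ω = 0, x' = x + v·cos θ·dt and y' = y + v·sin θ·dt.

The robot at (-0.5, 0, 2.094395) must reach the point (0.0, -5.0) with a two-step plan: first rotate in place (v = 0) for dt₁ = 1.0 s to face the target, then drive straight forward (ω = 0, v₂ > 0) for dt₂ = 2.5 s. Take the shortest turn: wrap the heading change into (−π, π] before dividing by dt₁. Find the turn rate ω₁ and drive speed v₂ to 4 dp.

ω₁ = 2.7177, v₂ = 2.0100

heading to target = atan2(-5−0, 0−-0.5) = -1.4711
Δθ = wrap(-1.4711 − 2.0944) = 2.7177; ω₁ = Δθ/dt₁ = 2.7177
distance = √((0−-0.5)² + (-5−0)²) = 5.0249; v₂ = distance/dt₂ = 2.0100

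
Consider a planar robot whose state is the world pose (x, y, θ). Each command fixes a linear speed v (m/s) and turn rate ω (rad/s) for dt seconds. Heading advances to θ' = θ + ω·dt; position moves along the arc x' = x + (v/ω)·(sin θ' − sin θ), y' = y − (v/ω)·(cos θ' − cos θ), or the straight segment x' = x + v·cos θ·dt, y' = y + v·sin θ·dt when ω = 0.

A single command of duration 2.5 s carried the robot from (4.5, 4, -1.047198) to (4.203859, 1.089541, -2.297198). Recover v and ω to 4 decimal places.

v = 1.2500, ω = -0.5000

Δθ = -2.297198 − -1.047198 = -1.250000
ω = Δθ/dt = -1.250000/2.5 = -0.5000
R = −Δy/(cos θ' − cos θ) = -2.5000
v = R·ω = -2.5000·-0.5000 = 1.2500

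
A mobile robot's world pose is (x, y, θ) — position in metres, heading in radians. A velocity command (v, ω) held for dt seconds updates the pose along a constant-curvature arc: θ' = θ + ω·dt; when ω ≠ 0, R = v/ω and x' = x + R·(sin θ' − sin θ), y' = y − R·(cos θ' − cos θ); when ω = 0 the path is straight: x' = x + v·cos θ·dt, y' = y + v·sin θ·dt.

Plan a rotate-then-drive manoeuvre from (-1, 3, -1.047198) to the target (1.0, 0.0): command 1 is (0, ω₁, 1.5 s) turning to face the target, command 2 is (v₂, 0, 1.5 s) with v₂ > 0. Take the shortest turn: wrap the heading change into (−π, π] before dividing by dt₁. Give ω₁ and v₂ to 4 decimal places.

ω₁ = 0.0429, v₂ = 2.4037

heading to target = atan2(0−3, 1−-1) = -0.9828
Δθ = wrap(-0.9828 − -1.0472) = 0.0644; ω₁ = Δθ/dt₁ = 0.0429
distance = √((1−-1)² + (0−3)²) = 3.6056; v₂ = distance/dt₂ = 2.4037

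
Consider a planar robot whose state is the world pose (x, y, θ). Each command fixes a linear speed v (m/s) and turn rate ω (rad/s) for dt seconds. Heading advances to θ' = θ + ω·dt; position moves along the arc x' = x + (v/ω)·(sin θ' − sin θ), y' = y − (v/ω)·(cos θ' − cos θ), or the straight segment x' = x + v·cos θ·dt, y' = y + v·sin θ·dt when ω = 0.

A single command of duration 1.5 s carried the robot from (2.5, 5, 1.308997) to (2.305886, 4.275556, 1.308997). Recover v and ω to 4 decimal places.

v = -0.5000, ω = 0.0000

Δθ = 1.308997 − 1.308997 = 0.000000
ω = Δθ/dt = 0.000000/1.5 = 0.0000
ω = 0 → v = (Δx·cos θ + Δy·sin θ)/dt = -0.5000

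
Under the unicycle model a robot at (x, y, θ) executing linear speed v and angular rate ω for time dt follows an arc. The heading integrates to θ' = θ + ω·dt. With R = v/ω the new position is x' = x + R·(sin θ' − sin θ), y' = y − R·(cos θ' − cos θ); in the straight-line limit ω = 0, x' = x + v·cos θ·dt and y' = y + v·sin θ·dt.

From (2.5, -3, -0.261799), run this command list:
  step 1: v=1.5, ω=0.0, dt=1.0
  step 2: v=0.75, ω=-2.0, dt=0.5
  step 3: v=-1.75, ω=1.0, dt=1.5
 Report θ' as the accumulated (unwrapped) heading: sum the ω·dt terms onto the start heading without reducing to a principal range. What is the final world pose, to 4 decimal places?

step 1: θ'=-0.2618 (straight) → pose (3.9489, -3.3882, -0.2618)
step 2: θ'=-1.2618 (R=-0.3750) → pose (4.2091, -3.6364, -1.2618)
step 3: θ'=0.2382 (R=-1.7500) → pose (2.1290, -2.4680, 0.2382)

(2.1290, -2.4680, 0.2382)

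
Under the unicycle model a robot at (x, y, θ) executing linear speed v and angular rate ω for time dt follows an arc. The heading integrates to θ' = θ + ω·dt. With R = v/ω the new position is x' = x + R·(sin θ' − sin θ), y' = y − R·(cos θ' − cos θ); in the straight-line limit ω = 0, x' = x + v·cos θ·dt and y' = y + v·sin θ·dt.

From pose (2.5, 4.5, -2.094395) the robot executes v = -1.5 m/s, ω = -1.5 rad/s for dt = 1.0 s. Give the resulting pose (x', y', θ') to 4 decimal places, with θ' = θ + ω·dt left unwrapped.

(3.8035, 4.8992, -3.5944)

θ' = -2.0944 + -1.5·1.0 = -3.5944
R = v/ω = -1.5/-1.5 = 1.0000
x' = 2.5 + 1.0000·(sin -3.5944 − sin -2.0944) = 3.8035
y' = 4.5 − 1.0000·(cos -3.5944 − cos -2.0944) = 4.8992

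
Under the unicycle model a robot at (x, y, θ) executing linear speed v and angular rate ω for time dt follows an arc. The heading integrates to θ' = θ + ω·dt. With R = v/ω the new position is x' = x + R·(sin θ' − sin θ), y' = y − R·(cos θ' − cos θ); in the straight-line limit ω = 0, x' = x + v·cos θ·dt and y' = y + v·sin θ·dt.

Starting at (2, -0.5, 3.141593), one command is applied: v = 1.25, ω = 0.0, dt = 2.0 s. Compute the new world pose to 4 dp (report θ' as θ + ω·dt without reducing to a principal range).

(-0.5000, -0.5000, 3.1416)

θ' = 3.1416 + 0.0·2.0 = 3.1416
ω = 0 → straight: x' = 2 + 1.25·cos(3.1416)·2.0 = -0.5000
y' = -0.5 + 1.25·sin(3.1416)·2.0 = -0.5000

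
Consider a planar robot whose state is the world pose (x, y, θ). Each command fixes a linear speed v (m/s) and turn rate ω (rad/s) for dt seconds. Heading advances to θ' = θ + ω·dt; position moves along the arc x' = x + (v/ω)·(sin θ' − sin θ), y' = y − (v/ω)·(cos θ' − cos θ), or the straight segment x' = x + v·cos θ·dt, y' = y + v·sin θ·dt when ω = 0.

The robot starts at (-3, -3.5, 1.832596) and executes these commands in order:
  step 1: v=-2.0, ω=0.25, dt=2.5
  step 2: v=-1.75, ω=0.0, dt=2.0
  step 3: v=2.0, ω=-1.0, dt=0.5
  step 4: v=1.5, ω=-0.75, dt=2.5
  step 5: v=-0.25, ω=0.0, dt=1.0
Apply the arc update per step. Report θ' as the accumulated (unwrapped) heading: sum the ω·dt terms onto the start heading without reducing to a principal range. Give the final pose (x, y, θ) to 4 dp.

(3.2346, -6.3188, 0.0826)

step 1: θ'=2.4576 (R=-8.0000) → pose (-0.3278, -7.6299, 2.4576)
step 2: θ'=2.4576 (straight) → pose (2.3849, -9.8415, 2.4576)
step 3: θ'=1.9576 (R=-2.0000) → pose (1.7965, -9.0459, 1.9576)
step 4: θ'=0.0826 (R=-2.0000) → pose (3.4837, -6.2982, 0.0826)
step 5: θ'=0.0826 (straight) → pose (3.2346, -6.3188, 0.0826)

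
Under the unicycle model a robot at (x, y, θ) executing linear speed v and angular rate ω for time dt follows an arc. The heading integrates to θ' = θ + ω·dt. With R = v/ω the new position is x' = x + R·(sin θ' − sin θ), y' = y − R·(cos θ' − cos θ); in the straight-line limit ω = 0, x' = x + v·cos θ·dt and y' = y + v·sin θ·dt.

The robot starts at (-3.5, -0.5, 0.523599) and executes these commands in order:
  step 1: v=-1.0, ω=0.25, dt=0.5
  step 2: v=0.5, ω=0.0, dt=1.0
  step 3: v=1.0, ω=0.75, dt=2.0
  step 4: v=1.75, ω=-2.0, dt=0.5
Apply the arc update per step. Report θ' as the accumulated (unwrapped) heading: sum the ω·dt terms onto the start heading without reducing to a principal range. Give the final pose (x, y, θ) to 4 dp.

(-3.2716, 2.1529, 1.1486)

step 1: θ'=0.6486 (R=-4.0000) → pose (-3.9163, -0.7764, 0.6486)
step 2: θ'=0.6486 (straight) → pose (-3.5178, -0.4743, 0.6486)
step 3: θ'=2.1486 (R=1.3333) → pose (-3.2064, 1.3165, 2.1486)
step 4: θ'=1.1486 (R=-0.8750) → pose (-3.2716, 2.1529, 1.1486)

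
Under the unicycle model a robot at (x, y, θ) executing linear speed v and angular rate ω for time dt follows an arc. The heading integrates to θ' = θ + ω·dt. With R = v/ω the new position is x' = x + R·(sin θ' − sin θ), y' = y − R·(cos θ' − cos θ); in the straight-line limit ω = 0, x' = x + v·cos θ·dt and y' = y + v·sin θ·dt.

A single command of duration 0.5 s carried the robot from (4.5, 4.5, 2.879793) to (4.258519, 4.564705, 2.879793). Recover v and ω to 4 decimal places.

v = 0.5000, ω = 0.0000

Δθ = 2.879793 − 2.879793 = 0.000000
ω = Δθ/dt = 0.000000/0.5 = 0.0000
ω = 0 → v = (Δx·cos θ + Δy·sin θ)/dt = 0.5000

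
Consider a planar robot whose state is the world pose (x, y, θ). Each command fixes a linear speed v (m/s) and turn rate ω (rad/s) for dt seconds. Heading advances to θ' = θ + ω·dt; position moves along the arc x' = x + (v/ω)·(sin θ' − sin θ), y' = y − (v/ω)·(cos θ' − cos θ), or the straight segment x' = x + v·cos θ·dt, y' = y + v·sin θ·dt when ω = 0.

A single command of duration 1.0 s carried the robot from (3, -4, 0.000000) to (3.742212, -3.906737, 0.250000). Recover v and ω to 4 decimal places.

v = 0.7500, ω = 0.2500

Δθ = 0.250000 − 0.000000 = 0.250000
ω = Δθ/dt = 0.250000/1.0 = 0.2500
R = Δx/(sin θ' − sin θ) = 3.0000
v = R·ω = 3.0000·0.2500 = 0.7500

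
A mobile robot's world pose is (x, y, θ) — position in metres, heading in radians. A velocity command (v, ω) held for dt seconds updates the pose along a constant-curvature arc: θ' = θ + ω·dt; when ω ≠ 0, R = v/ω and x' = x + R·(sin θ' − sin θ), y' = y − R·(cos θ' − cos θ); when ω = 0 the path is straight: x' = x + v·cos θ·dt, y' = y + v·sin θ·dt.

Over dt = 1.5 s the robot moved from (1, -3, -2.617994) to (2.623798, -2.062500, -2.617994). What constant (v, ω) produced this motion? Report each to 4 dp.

Δθ = -2.617994 − -2.617994 = 0.000000
ω = Δθ/dt = 0.000000/1.5 = 0.0000
ω = 0 → v = (Δx·cos θ + Δy·sin θ)/dt = -1.2500

v = -1.2500, ω = 0.0000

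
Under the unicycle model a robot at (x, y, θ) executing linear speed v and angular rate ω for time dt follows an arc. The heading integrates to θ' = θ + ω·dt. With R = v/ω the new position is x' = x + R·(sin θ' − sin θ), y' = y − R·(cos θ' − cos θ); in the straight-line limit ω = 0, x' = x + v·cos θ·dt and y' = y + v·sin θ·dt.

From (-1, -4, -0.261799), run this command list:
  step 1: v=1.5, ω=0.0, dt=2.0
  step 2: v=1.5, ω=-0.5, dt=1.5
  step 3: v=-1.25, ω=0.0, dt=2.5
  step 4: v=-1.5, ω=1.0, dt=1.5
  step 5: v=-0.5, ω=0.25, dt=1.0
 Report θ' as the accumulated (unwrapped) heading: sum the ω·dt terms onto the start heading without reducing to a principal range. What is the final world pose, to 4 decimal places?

step 1: θ'=-0.2618 (straight) → pose (1.8978, -4.7765, -0.2618)
step 2: θ'=-1.0118 (R=-3.0000) → pose (3.6647, -6.0832, -1.0118)
step 3: θ'=-1.0118 (straight) → pose (2.0074, -3.4339, -1.0118)
step 4: θ'=0.4882 (R=-1.5000) → pose (0.0321, -2.9046, 0.4882)
step 5: θ'=0.7382 (R=-2.0000) → pose (-0.3757, -3.1916, 0.7382)

(-0.3757, -3.1916, 0.7382)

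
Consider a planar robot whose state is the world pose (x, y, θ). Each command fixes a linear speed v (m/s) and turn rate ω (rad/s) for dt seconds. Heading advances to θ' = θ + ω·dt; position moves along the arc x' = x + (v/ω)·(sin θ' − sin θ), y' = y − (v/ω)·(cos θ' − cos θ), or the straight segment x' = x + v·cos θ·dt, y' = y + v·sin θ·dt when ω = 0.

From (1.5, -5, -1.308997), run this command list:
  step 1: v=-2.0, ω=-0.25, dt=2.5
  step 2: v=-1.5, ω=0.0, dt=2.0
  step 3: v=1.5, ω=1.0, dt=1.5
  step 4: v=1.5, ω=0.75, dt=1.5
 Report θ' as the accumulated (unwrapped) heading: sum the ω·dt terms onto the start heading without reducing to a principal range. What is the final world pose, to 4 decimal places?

step 1: θ'=-1.9340 (R=8.0000) → pose (1.7493, -0.0873, -1.9340)
step 2: θ'=-1.9340 (straight) → pose (2.8151, 2.7170, -1.9340)
step 3: θ'=-0.4340 (R=1.5000) → pose (3.5865, 0.8231, -0.4340)
step 4: θ'=0.6910 (R=2.0000) → pose (5.7021, 1.0965, 0.6910)

(5.7021, 1.0965, 0.6910)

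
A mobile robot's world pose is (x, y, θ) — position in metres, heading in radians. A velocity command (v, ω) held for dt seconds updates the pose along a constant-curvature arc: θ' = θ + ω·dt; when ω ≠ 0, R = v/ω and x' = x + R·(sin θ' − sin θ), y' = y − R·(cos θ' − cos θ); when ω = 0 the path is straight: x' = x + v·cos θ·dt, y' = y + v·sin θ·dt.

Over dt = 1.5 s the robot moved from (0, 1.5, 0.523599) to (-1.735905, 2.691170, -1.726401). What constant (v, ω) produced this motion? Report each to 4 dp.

Δθ = -1.726401 − 0.523599 = -2.250000
ω = Δθ/dt = -2.250000/1.5 = -1.5000
R = Δx/(sin θ' − sin θ) = 1.1667
v = R·ω = 1.1667·-1.5000 = -1.7500

v = -1.7500, ω = -1.5000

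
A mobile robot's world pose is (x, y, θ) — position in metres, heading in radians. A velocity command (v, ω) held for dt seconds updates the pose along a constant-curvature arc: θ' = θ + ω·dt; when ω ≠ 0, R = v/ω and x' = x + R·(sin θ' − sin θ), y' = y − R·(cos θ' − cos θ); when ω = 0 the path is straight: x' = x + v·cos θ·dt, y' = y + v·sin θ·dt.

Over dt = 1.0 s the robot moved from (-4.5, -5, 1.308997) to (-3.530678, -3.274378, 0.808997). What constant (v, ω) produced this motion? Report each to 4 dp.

v = 2.0000, ω = -0.5000

Δθ = 0.808997 − 1.308997 = -0.500000
ω = Δθ/dt = -0.500000/1.0 = -0.5000
R = −Δy/(cos θ' − cos θ) = -4.0000
v = R·ω = -4.0000·-0.5000 = 2.0000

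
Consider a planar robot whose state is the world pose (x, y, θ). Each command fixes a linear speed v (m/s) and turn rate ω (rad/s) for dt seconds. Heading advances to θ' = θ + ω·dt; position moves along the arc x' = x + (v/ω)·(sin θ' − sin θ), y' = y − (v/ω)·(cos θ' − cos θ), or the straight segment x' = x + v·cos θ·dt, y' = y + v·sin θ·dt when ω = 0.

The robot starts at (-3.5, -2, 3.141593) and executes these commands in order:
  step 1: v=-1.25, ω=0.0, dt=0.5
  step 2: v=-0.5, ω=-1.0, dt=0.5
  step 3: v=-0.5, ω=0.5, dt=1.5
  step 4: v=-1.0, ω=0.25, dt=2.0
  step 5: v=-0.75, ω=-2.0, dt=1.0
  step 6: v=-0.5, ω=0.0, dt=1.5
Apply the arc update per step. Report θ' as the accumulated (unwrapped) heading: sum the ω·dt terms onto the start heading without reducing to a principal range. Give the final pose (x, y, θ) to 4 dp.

step 1: θ'=3.1416 (straight) → pose (-2.8750, -2.0000, 3.1416)
step 2: θ'=2.6416 (R=0.5000) → pose (-2.6353, -2.0612, 2.6416)
step 3: θ'=3.3916 (R=-1.0000) → pose (-1.9085, -2.1525, 3.3916)
step 4: θ'=3.8916 (R=-4.0000) → pose (-0.1715, -1.2036, 3.8916)
step 5: θ'=1.8916 (R=0.3750) → pose (0.4400, -1.3598, 1.8916)
step 6: θ'=1.8916 (straight) → pose (0.6765, -2.0715, 1.8916)

(0.6765, -2.0715, 1.8916)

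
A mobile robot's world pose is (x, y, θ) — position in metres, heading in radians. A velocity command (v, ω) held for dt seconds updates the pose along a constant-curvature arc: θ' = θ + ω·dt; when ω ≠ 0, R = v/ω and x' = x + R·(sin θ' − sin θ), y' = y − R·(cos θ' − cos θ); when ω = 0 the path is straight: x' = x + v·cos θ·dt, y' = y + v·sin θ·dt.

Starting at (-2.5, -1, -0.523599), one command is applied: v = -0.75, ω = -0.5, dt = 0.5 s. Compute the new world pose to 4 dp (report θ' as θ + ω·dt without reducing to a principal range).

θ' = -0.5236 + -0.5·0.5 = -0.7736
R = v/ω = -0.75/-0.5 = 1.5000
x' = -2.5 + 1.5000·(sin -0.7736 − sin -0.5236) = -2.7981
y' = -1 − 1.5000·(cos -0.7736 − cos -0.5236) = -0.7741

(-2.7981, -0.7741, -0.7736)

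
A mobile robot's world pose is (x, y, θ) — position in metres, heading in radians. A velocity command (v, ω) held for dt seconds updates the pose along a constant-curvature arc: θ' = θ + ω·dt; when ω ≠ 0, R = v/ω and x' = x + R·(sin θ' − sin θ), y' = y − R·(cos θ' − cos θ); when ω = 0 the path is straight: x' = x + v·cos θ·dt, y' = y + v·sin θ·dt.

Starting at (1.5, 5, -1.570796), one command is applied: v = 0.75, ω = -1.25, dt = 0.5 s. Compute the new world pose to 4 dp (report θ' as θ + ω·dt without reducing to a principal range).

(1.3866, 4.6489, -2.1958)

θ' = -1.5708 + -1.25·0.5 = -2.1958
R = v/ω = 0.75/-1.25 = -0.6000
x' = 1.5 + -0.6000·(sin -2.1958 − sin -1.5708) = 1.3866
y' = 5 − -0.6000·(cos -2.1958 − cos -1.5708) = 4.6489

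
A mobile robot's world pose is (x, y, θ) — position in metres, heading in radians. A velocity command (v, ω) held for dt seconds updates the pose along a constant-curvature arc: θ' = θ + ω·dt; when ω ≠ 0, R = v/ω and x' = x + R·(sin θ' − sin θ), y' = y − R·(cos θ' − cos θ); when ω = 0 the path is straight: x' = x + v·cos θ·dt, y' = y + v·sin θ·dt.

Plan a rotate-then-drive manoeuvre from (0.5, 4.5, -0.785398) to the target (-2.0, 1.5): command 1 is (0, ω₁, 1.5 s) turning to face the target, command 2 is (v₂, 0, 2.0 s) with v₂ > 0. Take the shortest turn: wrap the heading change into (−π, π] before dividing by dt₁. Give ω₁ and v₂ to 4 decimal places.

ω₁ = -0.9868, v₂ = 1.9526

heading to target = atan2(1.5−4.5, -2−0.5) = -2.2655
Δθ = wrap(-2.2655 − -0.7854) = -1.4801; ω₁ = Δθ/dt₁ = -0.9868
distance = √((-2−0.5)² + (1.5−4.5)²) = 3.9051; v₂ = distance/dt₂ = 1.9526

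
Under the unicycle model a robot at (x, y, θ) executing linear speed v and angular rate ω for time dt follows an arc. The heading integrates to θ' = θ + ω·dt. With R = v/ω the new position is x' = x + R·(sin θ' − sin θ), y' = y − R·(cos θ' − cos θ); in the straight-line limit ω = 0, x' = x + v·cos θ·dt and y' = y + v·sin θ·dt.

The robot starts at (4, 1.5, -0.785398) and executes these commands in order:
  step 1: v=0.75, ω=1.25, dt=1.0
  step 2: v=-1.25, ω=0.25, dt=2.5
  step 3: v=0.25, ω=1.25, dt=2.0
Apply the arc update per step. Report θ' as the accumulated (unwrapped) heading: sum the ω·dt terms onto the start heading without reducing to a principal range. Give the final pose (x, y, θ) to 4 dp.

(2.2373, -0.4951, 3.5896)

step 1: θ'=0.4646 (R=0.6000) → pose (4.6931, 1.3879, 0.4646)
step 2: θ'=1.0896 (R=-5.0000) → pose (2.5012, -0.7679, 1.0896)
step 3: θ'=3.5896 (R=0.2000) → pose (2.2373, -0.4951, 3.5896)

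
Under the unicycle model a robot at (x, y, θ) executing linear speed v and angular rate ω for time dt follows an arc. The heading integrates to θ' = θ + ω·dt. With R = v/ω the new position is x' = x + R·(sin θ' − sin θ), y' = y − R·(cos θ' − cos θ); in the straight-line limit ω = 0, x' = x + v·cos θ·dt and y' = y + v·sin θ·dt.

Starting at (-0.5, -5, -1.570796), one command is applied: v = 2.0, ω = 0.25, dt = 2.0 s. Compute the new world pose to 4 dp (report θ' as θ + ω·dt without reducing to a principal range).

θ' = -1.5708 + 0.25·2.0 = -1.0708
R = v/ω = 2.0/0.25 = 8.0000
x' = -0.5 + 8.0000·(sin -1.0708 − sin -1.5708) = 0.4793
y' = -5 − 8.0000·(cos -1.0708 − cos -1.5708) = -8.8354

(0.4793, -8.8354, -1.0708)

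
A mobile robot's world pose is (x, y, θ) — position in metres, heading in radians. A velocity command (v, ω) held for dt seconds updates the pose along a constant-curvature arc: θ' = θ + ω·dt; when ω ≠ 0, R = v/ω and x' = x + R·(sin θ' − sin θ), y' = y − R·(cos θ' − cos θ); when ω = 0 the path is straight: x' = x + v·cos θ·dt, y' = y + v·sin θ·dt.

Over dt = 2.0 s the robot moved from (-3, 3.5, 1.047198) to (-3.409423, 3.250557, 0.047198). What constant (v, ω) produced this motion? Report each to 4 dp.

v = -0.2500, ω = -0.5000

Δθ = 0.047198 − 1.047198 = -1.000000
ω = Δθ/dt = -1.000000/2.0 = -0.5000
R = Δx/(sin θ' − sin θ) = 0.5000
v = R·ω = 0.5000·-0.5000 = -0.2500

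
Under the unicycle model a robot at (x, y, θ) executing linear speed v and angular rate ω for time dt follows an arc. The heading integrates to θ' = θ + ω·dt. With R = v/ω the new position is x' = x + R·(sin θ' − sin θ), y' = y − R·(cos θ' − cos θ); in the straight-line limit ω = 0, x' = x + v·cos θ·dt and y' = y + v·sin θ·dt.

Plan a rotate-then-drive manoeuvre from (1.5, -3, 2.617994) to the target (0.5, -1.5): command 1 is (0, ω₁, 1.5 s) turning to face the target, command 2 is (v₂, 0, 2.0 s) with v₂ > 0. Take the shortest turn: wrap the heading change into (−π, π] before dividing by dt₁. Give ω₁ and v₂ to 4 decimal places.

ω₁ = -0.3061, v₂ = 0.9014

heading to target = atan2(-1.5−-3, 0.5−1.5) = 2.1588
Δθ = wrap(2.1588 − 2.6180) = -0.4592; ω₁ = Δθ/dt₁ = -0.3061
distance = √((0.5−1.5)² + (-1.5−-3)²) = 1.8028; v₂ = distance/dt₂ = 0.9014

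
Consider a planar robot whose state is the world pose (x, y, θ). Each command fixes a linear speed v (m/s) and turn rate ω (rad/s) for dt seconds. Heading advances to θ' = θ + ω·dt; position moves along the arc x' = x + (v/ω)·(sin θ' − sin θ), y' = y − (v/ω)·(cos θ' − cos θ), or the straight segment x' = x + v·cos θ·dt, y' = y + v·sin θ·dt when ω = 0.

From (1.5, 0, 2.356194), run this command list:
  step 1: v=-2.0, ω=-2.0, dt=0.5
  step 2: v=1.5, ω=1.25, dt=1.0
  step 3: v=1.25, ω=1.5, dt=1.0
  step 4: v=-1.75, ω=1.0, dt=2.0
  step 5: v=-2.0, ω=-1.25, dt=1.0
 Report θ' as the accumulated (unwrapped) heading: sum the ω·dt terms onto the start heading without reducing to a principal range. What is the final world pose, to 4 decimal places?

step 1: θ'=1.3562 (R=1.0000) → pose (1.7700, -0.9201, 1.3562)
step 2: θ'=2.6062 (R=1.2000) → pose (1.2097, 0.3676, 2.6062)
step 3: θ'=4.1062 (R=0.8333) → pose (0.0997, 0.1256, 4.1062)
step 4: θ'=6.1062 (R=-1.7500) → pose (-1.0304, 2.8453, 6.1062)
step 5: θ'=4.8562 (R=1.6000) → pose (-2.3321, 4.1911, 4.8562)

(-2.3321, 4.1911, 4.8562)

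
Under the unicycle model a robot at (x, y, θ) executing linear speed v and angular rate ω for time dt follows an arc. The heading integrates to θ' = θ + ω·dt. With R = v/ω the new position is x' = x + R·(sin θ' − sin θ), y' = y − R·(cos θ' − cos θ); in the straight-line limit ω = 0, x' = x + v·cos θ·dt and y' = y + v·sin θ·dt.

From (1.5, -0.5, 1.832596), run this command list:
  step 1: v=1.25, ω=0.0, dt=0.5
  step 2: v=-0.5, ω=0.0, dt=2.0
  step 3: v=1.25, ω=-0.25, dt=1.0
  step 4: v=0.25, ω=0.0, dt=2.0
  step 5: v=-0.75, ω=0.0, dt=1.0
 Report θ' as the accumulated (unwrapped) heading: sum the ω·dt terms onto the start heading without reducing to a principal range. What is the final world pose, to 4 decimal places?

step 1: θ'=1.8326 (straight) → pose (1.3382, 0.1037, 1.8326)
step 2: θ'=1.8326 (straight) → pose (1.5971, -0.8622, 1.8326)
step 3: θ'=1.5826 (R=-5.0000) → pose (1.4270, 0.3729, 1.5826)
step 4: θ'=1.5826 (straight) → pose (1.4211, 0.8728, 1.5826)
step 5: θ'=1.5826 (straight) → pose (1.4300, 0.1229, 1.5826)

(1.4300, 0.1229, 1.5826)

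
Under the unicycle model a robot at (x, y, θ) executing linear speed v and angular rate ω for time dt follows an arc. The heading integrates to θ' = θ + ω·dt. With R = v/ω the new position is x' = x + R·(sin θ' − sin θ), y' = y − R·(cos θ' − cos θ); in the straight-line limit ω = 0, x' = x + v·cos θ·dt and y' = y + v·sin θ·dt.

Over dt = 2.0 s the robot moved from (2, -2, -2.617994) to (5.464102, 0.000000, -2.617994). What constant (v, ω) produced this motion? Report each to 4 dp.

Δθ = -2.617994 − -2.617994 = 0.000000
ω = Δθ/dt = 0.000000/2.0 = 0.0000
ω = 0 → v = (Δx·cos θ + Δy·sin θ)/dt = -2.0000

v = -2.0000, ω = 0.0000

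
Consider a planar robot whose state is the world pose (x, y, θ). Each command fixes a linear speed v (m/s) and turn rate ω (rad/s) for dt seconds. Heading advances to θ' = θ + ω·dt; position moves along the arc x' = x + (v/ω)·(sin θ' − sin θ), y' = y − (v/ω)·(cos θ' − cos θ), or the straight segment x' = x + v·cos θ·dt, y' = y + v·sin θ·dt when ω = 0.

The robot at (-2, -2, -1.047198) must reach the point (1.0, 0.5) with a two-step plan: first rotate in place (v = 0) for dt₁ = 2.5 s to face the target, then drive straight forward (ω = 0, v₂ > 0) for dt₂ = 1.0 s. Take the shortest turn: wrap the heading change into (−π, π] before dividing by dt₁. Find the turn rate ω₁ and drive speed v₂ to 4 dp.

heading to target = atan2(0.5−-2, 1−-2) = 0.6947
Δθ = wrap(0.6947 − -1.0472) = 1.7419; ω₁ = Δθ/dt₁ = 0.6968
distance = √((1−-2)² + (0.5−-2)²) = 3.9051; v₂ = distance/dt₂ = 3.9051

ω₁ = 0.6968, v₂ = 3.9051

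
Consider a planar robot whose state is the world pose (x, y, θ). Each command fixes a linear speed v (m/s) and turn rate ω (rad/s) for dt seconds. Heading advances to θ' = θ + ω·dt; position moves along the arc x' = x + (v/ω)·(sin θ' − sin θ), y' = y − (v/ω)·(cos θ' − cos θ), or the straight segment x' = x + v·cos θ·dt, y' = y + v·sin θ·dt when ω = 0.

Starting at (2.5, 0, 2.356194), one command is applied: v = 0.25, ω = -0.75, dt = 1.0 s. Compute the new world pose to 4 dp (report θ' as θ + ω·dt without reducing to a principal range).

θ' = 2.3562 + -0.75·1.0 = 1.6062
R = v/ω = 0.25/-0.75 = -0.3333
x' = 2.5 + -0.3333·(sin 1.6062 − sin 2.3562) = 2.4026
y' = 0 − -0.3333·(cos 1.6062 − cos 2.3562) = 0.2239

(2.4026, 0.2239, 1.6062)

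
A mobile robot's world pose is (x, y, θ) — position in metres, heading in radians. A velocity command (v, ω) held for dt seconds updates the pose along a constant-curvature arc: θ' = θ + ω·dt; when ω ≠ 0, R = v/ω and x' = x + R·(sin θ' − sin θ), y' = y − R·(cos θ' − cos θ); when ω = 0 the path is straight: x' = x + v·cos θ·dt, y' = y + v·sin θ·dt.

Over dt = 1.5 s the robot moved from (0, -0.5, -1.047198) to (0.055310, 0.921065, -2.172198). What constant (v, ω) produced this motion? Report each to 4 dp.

v = -1.0000, ω = -0.7500

Δθ = -2.172198 − -1.047198 = -1.125000
ω = Δθ/dt = -1.125000/1.5 = -0.7500
R = −Δy/(cos θ' − cos θ) = 1.3333
v = R·ω = 1.3333·-0.7500 = -1.0000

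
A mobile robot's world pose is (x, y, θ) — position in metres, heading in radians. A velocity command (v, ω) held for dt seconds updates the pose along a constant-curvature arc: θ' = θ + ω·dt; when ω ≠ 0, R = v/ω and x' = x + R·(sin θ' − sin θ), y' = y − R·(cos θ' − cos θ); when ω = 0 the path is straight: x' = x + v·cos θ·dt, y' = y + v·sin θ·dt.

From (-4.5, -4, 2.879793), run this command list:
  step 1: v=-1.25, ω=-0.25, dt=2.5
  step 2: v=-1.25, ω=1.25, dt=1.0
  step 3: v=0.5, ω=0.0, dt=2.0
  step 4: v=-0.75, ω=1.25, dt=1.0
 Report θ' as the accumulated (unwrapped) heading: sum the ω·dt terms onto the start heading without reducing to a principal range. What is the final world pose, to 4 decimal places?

step 1: θ'=2.2548 (R=5.0000) → pose (-1.9188, -5.6702, 2.2548)
step 2: θ'=3.5048 (R=-1.0000) → pose (-0.7885, -5.9730, 3.5048)
step 3: θ'=3.5048 (straight) → pose (-1.7233, -6.3283, 3.5048)
step 4: θ'=4.7548 (R=-0.6000) → pose (-1.3370, -5.7420, 4.7548)

(-1.3370, -5.7420, 4.7548)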